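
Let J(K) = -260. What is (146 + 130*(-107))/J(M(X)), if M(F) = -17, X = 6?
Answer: 3441/65 ≈ 52.938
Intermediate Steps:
(146 + 130*(-107))/J(M(X)) = (146 + 130*(-107))/(-260) = (146 - 13910)*(-1/260) = -13764*(-1/260) = 3441/65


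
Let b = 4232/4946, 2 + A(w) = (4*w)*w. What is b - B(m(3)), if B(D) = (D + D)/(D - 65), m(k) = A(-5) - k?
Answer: -40639/7419 ≈ -5.4777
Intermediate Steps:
A(w) = -2 + 4*w² (A(w) = -2 + (4*w)*w = -2 + 4*w²)
b = 2116/2473 (b = 4232*(1/4946) = 2116/2473 ≈ 0.85564)
m(k) = 98 - k (m(k) = (-2 + 4*(-5)²) - k = (-2 + 4*25) - k = (-2 + 100) - k = 98 - k)
B(D) = 2*D/(-65 + D) (B(D) = (2*D)/(-65 + D) = 2*D/(-65 + D))
b - B(m(3)) = 2116/2473 - 2*(98 - 1*3)/(-65 + (98 - 1*3)) = 2116/2473 - 2*(98 - 3)/(-65 + (98 - 3)) = 2116/2473 - 2*95/(-65 + 95) = 2116/2473 - 2*95/30 = 2116/2473 - 1*19/3 = 2116/2473 - 19/3 = -40639/7419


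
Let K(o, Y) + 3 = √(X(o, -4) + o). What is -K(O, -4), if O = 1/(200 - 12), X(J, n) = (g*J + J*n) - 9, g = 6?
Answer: 3 - I*√79383/94 ≈ 3.0 - 2.9973*I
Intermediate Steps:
X(J, n) = -9 + 6*J + J*n (X(J, n) = (6*J + J*n) - 9 = -9 + 6*J + J*n)
O = 1/188 ≈ 0.0053191
K(o, Y) = -3 + √(-9 + 3*o) (K(o, Y) = -3 + √((-9 + 6*o + o*(-4)) + o) = -3 + √((-9 + 6*o - 4*o) + o) = -3 + √((-9 + 2*o) + o) = -3 + √(-9 + 3*o))
-K(O, -4) = -(-3 + √(-9 + 3*(1/188))) = -(-3 + √(-9 + 3/188)) = -(-3 + √(-1689/188)) = -(-3 + I*√79383/94) = 3 - I*√79383/94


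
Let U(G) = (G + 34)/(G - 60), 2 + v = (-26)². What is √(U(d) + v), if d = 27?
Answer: √731973/33 ≈ 25.926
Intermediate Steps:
v = 674 (v = -2 + (-26)² = -2 + 676 = 674)
U(G) = (34 + G)/(-60 + G)
√(U(d) + v) = √((34 + 27)/(-60 + 27) + 674) = √(61/(-33) + 674) = √(-1/33*61 + 674) = √(-61/33 + 674) = √(22181/33) = √731973/33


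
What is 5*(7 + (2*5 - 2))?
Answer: 75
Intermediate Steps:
5*(7 + (2*5 - 2)) = 5*(7 + (10 - 2)) = 5*(7 + 8) = 5*15 = 75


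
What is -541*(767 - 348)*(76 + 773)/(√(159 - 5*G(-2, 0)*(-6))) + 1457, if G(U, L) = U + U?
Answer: 1457 - 64150157*√39/13 ≈ -3.0815e+7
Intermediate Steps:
G(U, L) = 2*U
-541*(767 - 348)*(76 + 773)/(√(159 - 5*G(-2, 0)*(-6))) + 1457 = -541*(767 - 348)*(76 + 773)/(√(159 - 10*(-2)*(-6))) + 1457 = -541*419*849/(√(159 - 5*(-4)*(-6))) + 1457 = -192450471/(√(159 + 20*(-6))) + 1457 = -192450471/(√(159 - 120)) + 1457 = -192450471/(√39) + 1457 = -192450471*√39/39 + 1457 = -64150157*√39/13 + 1457 = 1457 - 64150157*√39/13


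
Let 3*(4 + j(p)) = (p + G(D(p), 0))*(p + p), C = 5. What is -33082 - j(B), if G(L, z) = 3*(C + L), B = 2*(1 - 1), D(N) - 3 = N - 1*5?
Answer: -33078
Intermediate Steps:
D(N) = -2 + N (D(N) = 3 + (N - 1*5) = 3 + (N - 5) = 3 + (-5 + N) = -2 + N)
B = 0 (B = 2*0 = 0)
G(L, z) = 15 + 3*L (G(L, z) = 3*(5 + L) = 15 + 3*L)
j(p) = -4 + 2*p*(9 + 4*p)/3 (j(p) = -4 + ((p + (15 + 3*(-2 + p)))*(p + p))/3 = -4 + ((p + (15 + (-6 + 3*p)))*(2*p))/3 = -4 + ((p + (9 + 3*p))*(2*p))/3 = -4 + ((9 + 4*p)*(2*p))/3 = -4 + (2*p*(9 + 4*p))/3 = -4 + 2*p*(9 + 4*p)/3)
-33082 - j(B) = -33082 - (-4 + 6*0 + (8/3)*0²) = -33082 - (-4 + 0 + (8/3)*0) = -33082 - (-4 + 0 + 0) = -33082 - 1*(-4) = -33082 + 4 = -33078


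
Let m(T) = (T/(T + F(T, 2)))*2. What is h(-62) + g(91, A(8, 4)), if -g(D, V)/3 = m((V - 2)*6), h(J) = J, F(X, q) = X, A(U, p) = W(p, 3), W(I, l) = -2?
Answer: -65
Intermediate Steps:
A(U, p) = -2
m(T) = 1 (m(T) = (T/(T + T))*2 = (T/((2*T)))*2 = ((1/(2*T))*T)*2 = (½)*2 = 1)
g(D, V) = -3 (g(D, V) = -3*1 = -3)
h(-62) + g(91, A(8, 4)) = -62 - 3 = -65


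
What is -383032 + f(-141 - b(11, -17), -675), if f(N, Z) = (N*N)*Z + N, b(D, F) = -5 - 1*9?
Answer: -11270234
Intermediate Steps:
b(D, F) = -14 (b(D, F) = -5 - 9 = -14)
f(N, Z) = N + Z*N² (f(N, Z) = N²*Z + N = Z*N² + N = N + Z*N²)
-383032 + f(-141 - b(11, -17), -675) = -383032 + (-141 - 1*(-14))*(1 + (-141 - 1*(-14))*(-675)) = -383032 + (-141 + 14)*(1 + (-141 + 14)*(-675)) = -383032 - 127*(1 - 127*(-675)) = -383032 - 127*(1 + 85725) = -383032 - 127*85726 = -383032 - 10887202 = -11270234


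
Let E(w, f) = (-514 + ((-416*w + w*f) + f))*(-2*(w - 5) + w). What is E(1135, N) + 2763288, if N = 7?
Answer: 525575538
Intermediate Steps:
E(w, f) = (10 - w)*(-514 + f - 416*w + f*w) (E(w, f) = (-514 + ((-416*w + f*w) + f))*(-2*(-5 + w) + w) = (-514 + (f - 416*w + f*w))*((10 - 2*w) + w) = (-514 + f - 416*w + f*w)*(10 - w) = (10 - w)*(-514 + f - 416*w + f*w))
E(1135, N) + 2763288 = (-5140 - 3646*1135 + 10*7 + 416*1135**2 - 1*7*1135**2 + 9*7*1135) + 2763288 = (-5140 - 4138210 + 70 + 416*1288225 - 1*7*1288225 + 71505) + 2763288 = (-5140 - 4138210 + 70 + 535901600 - 9017575 + 71505) + 2763288 = 522812250 + 2763288 = 525575538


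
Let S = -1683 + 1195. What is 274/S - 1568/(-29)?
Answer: 378619/7076 ≈ 53.508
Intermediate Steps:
S = -488
274/S - 1568/(-29) = 274/(-488) - 1568/(-29) = 274*(-1/488) - 1568*(-1/29) = -137/244 + 1568/29 = 378619/7076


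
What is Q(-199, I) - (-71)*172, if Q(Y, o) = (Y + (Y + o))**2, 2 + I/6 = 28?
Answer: 70776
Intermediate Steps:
I = 156 (I = -12 + 6*28 = -12 + 168 = 156)
Q(Y, o) = (o + 2*Y)**2
Q(-199, I) - (-71)*172 = (156 + 2*(-199))**2 - (-71)*172 = (156 - 398)**2 - 1*(-12212) = (-242)**2 + 12212 = 58564 + 12212 = 70776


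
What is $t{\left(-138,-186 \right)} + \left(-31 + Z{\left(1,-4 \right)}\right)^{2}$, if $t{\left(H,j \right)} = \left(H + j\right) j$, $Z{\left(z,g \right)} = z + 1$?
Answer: $61105$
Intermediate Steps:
$Z{\left(z,g \right)} = 1 + z$
$t{\left(H,j \right)} = j \left(H + j\right)$
$t{\left(-138,-186 \right)} + \left(-31 + Z{\left(1,-4 \right)}\right)^{2} = - 186 \left(-138 - 186\right) + \left(-31 + \left(1 + 1\right)\right)^{2} = \left(-186\right) \left(-324\right) + \left(-31 + 2\right)^{2} = 60264 + \left(-29\right)^{2} = 60264 + 841 = 61105$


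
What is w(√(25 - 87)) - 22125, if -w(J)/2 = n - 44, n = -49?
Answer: -21939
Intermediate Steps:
w(J) = 186 (w(J) = -2*(-49 - 44) = -2*(-93) = 186)
w(√(25 - 87)) - 22125 = 186 - 22125 = -21939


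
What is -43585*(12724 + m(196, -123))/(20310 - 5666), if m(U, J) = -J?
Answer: -559936495/14644 ≈ -38237.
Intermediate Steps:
-43585*(12724 + m(196, -123))/(20310 - 5666) = -43585*(12724 - 1*(-123))/(20310 - 5666) = -43585/(14644/(12724 + 123)) = -43585/(14644/12847) = -43585/(14644*(1/12847)) = -43585/14644/12847 = -43585*12847/14644 = -559936495/14644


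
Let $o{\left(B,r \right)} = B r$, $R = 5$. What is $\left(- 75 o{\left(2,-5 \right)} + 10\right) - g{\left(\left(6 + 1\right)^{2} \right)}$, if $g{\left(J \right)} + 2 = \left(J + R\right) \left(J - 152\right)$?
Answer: $6324$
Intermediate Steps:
$g{\left(J \right)} = -2 + \left(-152 + J\right) \left(5 + J\right)$ ($g{\left(J \right)} = -2 + \left(J + 5\right) \left(J - 152\right) = -2 + \left(5 + J\right) \left(-152 + J\right) = -2 + \left(-152 + J\right) \left(5 + J\right)$)
$\left(- 75 o{\left(2,-5 \right)} + 10\right) - g{\left(\left(6 + 1\right)^{2} \right)} = \left(- 75 \cdot 2 \left(-5\right) + 10\right) - \left(-762 + \left(\left(6 + 1\right)^{2}\right)^{2} - 147 \left(6 + 1\right)^{2}\right) = \left(\left(-75\right) \left(-10\right) + 10\right) - \left(-762 + \left(7^{2}\right)^{2} - 147 \cdot 7^{2}\right) = \left(750 + 10\right) - \left(-762 + 49^{2} - 7203\right) = 760 - \left(-762 + 2401 - 7203\right) = 760 - -5564 = 760 + 5564 = 6324$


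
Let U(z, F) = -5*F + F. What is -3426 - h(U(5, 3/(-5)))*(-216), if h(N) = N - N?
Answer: -3426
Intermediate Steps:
U(z, F) = -4*F
h(N) = 0
-3426 - h(U(5, 3/(-5)))*(-216) = -3426 - 0*(-216) = -3426 - 1*0 = -3426 + 0 = -3426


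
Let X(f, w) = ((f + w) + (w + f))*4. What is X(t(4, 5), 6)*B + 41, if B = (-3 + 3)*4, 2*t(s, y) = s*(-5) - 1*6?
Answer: 41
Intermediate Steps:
t(s, y) = -3 - 5*s/2 (t(s, y) = (s*(-5) - 1*6)/2 = (-5*s - 6)/2 = (-6 - 5*s)/2 = -3 - 5*s/2)
B = 0 (B = 0*4 = 0)
X(f, w) = 8*f + 8*w (X(f, w) = ((f + w) + (f + w))*4 = (2*f + 2*w)*4 = 8*f + 8*w)
X(t(4, 5), 6)*B + 41 = (8*(-3 - 5/2*4) + 8*6)*0 + 41 = (8*(-3 - 10) + 48)*0 + 41 = (8*(-13) + 48)*0 + 41 = (-104 + 48)*0 + 41 = -56*0 + 41 = 0 + 41 = 41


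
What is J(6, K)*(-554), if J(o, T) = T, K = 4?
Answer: -2216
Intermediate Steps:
J(6, K)*(-554) = 4*(-554) = -2216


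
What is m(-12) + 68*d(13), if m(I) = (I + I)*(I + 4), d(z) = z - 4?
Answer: 804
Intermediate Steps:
d(z) = -4 + z
m(I) = 2*I*(4 + I) (m(I) = (2*I)*(4 + I) = 2*I*(4 + I))
m(-12) + 68*d(13) = 2*(-12)*(4 - 12) + 68*(-4 + 13) = 2*(-12)*(-8) + 68*9 = 192 + 612 = 804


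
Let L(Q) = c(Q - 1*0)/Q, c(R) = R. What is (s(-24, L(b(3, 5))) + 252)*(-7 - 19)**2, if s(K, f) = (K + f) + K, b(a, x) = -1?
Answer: 138580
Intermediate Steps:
L(Q) = 1 (L(Q) = (Q - 1*0)/Q = (Q + 0)/Q = Q/Q = 1)
s(K, f) = f + 2*K
(s(-24, L(b(3, 5))) + 252)*(-7 - 19)**2 = ((1 + 2*(-24)) + 252)*(-7 - 19)**2 = ((1 - 48) + 252)*(-26)**2 = (-47 + 252)*676 = 205*676 = 138580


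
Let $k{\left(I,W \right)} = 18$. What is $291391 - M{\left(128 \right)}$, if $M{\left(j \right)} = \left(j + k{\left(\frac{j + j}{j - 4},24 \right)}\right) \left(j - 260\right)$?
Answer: $310663$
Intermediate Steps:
$M{\left(j \right)} = \left(-260 + j\right) \left(18 + j\right)$ ($M{\left(j \right)} = \left(j + 18\right) \left(j - 260\right) = \left(18 + j\right) \left(-260 + j\right) = \left(-260 + j\right) \left(18 + j\right)$)
$291391 - M{\left(128 \right)} = 291391 - \left(-4680 + 128^{2} - 30976\right) = 291391 - \left(-4680 + 16384 - 30976\right) = 291391 - -19272 = 291391 + 19272 = 310663$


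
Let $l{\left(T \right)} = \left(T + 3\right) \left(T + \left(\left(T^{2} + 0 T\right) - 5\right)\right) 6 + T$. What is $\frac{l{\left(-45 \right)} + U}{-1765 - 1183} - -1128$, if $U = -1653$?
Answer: $\frac{1912371}{1474} \approx 1297.4$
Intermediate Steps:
$l{\left(T \right)} = T + 6 \left(3 + T\right) \left(-5 + T + T^{2}\right)$ ($l{\left(T \right)} = \left(3 + T\right) \left(T + \left(\left(T^{2} + 0\right) - 5\right)\right) 6 + T = \left(3 + T\right) \left(T + \left(T^{2} - 5\right)\right) 6 + T = \left(3 + T\right) \left(T + \left(-5 + T^{2}\right)\right) 6 + T = \left(3 + T\right) \left(-5 + T + T^{2}\right) 6 + T = 6 \left(3 + T\right) \left(-5 + T + T^{2}\right) + T = T + 6 \left(3 + T\right) \left(-5 + T + T^{2}\right)$)
$\frac{l{\left(-45 \right)} + U}{-1765 - 1183} - -1128 = \frac{\left(-90 - -495 + 6 \left(-45\right)^{3} + 24 \left(-45\right)^{2}\right) - 1653}{-1765 - 1183} - -1128 = \frac{\left(-90 + 495 + 6 \left(-91125\right) + 24 \cdot 2025\right) - 1653}{-2948} + 1128 = \left(\left(-90 + 495 - 546750 + 48600\right) - 1653\right) \left(- \frac{1}{2948}\right) + 1128 = \left(-497745 - 1653\right) \left(- \frac{1}{2948}\right) + 1128 = \left(-499398\right) \left(- \frac{1}{2948}\right) + 1128 = \frac{249699}{1474} + 1128 = \frac{1912371}{1474}$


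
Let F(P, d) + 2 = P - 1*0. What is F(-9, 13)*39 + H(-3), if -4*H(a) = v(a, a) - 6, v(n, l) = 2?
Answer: -428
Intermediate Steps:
F(P, d) = -2 + P (F(P, d) = -2 + (P - 1*0) = -2 + (P + 0) = -2 + P)
H(a) = 1 (H(a) = -(2 - 6)/4 = -¼*(-4) = 1)
F(-9, 13)*39 + H(-3) = (-2 - 9)*39 + 1 = -11*39 + 1 = -429 + 1 = -428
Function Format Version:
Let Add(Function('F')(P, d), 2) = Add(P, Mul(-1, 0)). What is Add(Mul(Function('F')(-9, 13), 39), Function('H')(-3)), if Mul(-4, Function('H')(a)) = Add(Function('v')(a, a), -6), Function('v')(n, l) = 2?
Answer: -428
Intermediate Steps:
Function('F')(P, d) = Add(-2, P) (Function('F')(P, d) = Add(-2, Add(P, Mul(-1, 0))) = Add(-2, Add(P, 0)) = Add(-2, P))
Function('H')(a) = 1 (Function('H')(a) = Mul(Rational(-1, 4), Add(2, -6)) = Mul(Rational(-1, 4), -4) = 1)
Add(Mul(Function('F')(-9, 13), 39), Function('H')(-3)) = Add(Mul(Add(-2, -9), 39), 1) = Add(Mul(-11, 39), 1) = Add(-429, 1) = -428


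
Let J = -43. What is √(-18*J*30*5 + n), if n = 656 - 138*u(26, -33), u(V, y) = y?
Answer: √121310 ≈ 348.30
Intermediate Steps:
n = 5210 (n = 656 - 138*(-33) = 656 + 4554 = 5210)
√(-18*J*30*5 + n) = √(-18*(-43*30)*5 + 5210) = √(-(-23220)*5 + 5210) = √(-18*(-6450) + 5210) = √(116100 + 5210) = √121310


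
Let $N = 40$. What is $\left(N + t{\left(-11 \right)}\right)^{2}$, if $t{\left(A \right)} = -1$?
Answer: $1521$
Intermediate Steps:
$\left(N + t{\left(-11 \right)}\right)^{2} = \left(40 - 1\right)^{2} = 39^{2} = 1521$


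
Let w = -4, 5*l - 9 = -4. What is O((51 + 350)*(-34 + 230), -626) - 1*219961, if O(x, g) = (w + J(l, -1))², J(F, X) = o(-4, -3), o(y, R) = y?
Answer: -219897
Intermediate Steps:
l = 1 (l = 9/5 + (⅕)*(-4) = 9/5 - ⅘ = 1)
J(F, X) = -4
O(x, g) = 64 (O(x, g) = (-4 - 4)² = (-8)² = 64)
O((51 + 350)*(-34 + 230), -626) - 1*219961 = 64 - 1*219961 = 64 - 219961 = -219897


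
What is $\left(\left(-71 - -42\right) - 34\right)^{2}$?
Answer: $3969$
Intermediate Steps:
$\left(\left(-71 - -42\right) - 34\right)^{2} = \left(\left(-71 + 42\right) - 34\right)^{2} = \left(-29 - 34\right)^{2} = \left(-63\right)^{2} = 3969$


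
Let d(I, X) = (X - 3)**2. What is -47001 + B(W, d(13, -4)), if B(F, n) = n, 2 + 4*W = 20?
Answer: -46952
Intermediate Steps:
d(I, X) = (-3 + X)**2
W = 9/2 (W = -1/2 + (1/4)*20 = -1/2 + 5 = 9/2 ≈ 4.5000)
-47001 + B(W, d(13, -4)) = -47001 + (-3 - 4)**2 = -47001 + (-7)**2 = -47001 + 49 = -46952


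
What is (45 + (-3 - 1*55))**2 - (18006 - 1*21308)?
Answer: 3471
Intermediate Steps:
(45 + (-3 - 1*55))**2 - (18006 - 1*21308) = (45 + (-3 - 55))**2 - (18006 - 21308) = (45 - 58)**2 - 1*(-3302) = (-13)**2 + 3302 = 169 + 3302 = 3471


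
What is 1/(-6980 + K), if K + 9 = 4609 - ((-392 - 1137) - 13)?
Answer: -1/838 ≈ -0.0011933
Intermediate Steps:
K = 6142 (K = -9 + (4609 - ((-392 - 1137) - 13)) = -9 + (4609 - (-1529 - 13)) = -9 + (4609 - 1*(-1542)) = -9 + (4609 + 1542) = -9 + 6151 = 6142)
1/(-6980 + K) = 1/(-6980 + 6142) = 1/(-838) = -1/838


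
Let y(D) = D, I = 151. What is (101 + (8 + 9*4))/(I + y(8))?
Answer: 145/159 ≈ 0.91195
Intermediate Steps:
(101 + (8 + 9*4))/(I + y(8)) = (101 + (8 + 9*4))/(151 + 8) = (101 + (8 + 36))/159 = (101 + 44)*(1/159) = 145*(1/159) = 145/159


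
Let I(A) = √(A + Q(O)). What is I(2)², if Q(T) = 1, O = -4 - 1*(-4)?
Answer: 3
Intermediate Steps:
O = 0 (O = -4 + 4 = 0)
I(A) = √(1 + A) (I(A) = √(A + 1) = √(1 + A))
I(2)² = (√(1 + 2))² = (√3)² = 3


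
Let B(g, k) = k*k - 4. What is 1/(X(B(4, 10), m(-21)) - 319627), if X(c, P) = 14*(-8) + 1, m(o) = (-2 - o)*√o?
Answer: -1/319738 ≈ -3.1276e-6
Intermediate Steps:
B(g, k) = -4 + k² (B(g, k) = k² - 4 = -4 + k²)
m(o) = √o*(-2 - o)
X(c, P) = -111 (X(c, P) = -112 + 1 = -111)
1/(X(B(4, 10), m(-21)) - 319627) = 1/(-111 - 319627) = 1/(-319738) = -1/319738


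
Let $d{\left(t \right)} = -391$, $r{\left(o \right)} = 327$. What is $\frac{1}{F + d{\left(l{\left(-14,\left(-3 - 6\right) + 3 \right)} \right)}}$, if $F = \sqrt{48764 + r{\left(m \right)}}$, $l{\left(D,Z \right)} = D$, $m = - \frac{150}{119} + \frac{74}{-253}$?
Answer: $- \frac{391}{103790} - \frac{\sqrt{49091}}{103790} \approx -0.005902$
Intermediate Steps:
$m = - \frac{46756}{30107}$ ($m = \left(-150\right) \frac{1}{119} + 74 \left(- \frac{1}{253}\right) = - \frac{150}{119} - \frac{74}{253} = - \frac{46756}{30107} \approx -1.553$)
$F = \sqrt{49091}$ ($F = \sqrt{48764 + 327} = \sqrt{49091} \approx 221.56$)
$\frac{1}{F + d{\left(l{\left(-14,\left(-3 - 6\right) + 3 \right)} \right)}} = \frac{1}{\sqrt{49091} - 391} = \frac{1}{-391 + \sqrt{49091}}$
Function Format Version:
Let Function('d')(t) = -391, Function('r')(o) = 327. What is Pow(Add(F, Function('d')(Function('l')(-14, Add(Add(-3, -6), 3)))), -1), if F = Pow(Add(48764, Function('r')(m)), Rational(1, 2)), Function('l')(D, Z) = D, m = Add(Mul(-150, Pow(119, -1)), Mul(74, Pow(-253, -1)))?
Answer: Add(Rational(-391, 103790), Mul(Rational(-1, 103790), Pow(49091, Rational(1, 2)))) ≈ -0.0059020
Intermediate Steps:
m = Rational(-46756, 30107) (m = Add(Mul(-150, Rational(1, 119)), Mul(74, Rational(-1, 253))) = Add(Rational(-150, 119), Rational(-74, 253)) = Rational(-46756, 30107) ≈ -1.5530)
F = Pow(49091, Rational(1, 2)) (F = Pow(Add(48764, 327), Rational(1, 2)) = Pow(49091, Rational(1, 2)) ≈ 221.56)
Pow(Add(F, Function('d')(Function('l')(-14, Add(Add(-3, -6), 3)))), -1) = Pow(Add(Pow(49091, Rational(1, 2)), -391), -1) = Pow(Add(-391, Pow(49091, Rational(1, 2))), -1)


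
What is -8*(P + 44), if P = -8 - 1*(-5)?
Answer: -328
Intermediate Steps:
P = -3 (P = -8 + 5 = -3)
-8*(P + 44) = -8*(-3 + 44) = -8*41 = -328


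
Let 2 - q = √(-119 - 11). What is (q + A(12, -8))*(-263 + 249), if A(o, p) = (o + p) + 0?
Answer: -84 + 14*I*√130 ≈ -84.0 + 159.62*I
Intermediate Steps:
A(o, p) = o + p
q = 2 - I*√130 (q = 2 - √(-119 - 11) = 2 - √(-130) = 2 - I*√130 ≈ 2.0 - 11.402*I)
(q + A(12, -8))*(-263 + 249) = ((2 - I*√130) + (12 - 8))*(-263 + 249) = ((2 - I*√130) + 4)*(-14) = (6 - I*√130)*(-14) = -84 + 14*I*√130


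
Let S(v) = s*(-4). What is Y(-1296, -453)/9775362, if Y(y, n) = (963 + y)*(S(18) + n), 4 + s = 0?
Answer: 48507/3258454 ≈ 0.014887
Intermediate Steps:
s = -4 (s = -4 + 0 = -4)
S(v) = 16 (S(v) = -4*(-4) = 16)
Y(y, n) = (16 + n)*(963 + y) (Y(y, n) = (963 + y)*(16 + n) = (16 + n)*(963 + y))
Y(-1296, -453)/9775362 = (15408 + 16*(-1296) + 963*(-453) - 453*(-1296))/9775362 = (15408 - 20736 - 436239 + 587088)*(1/9775362) = 145521*(1/9775362) = 48507/3258454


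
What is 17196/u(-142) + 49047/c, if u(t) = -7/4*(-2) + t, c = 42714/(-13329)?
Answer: -6761372857/438214 ≈ -15429.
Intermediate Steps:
c = -4746/1481 (c = 42714*(-1/13329) = -4746/1481 ≈ -3.2046)
u(t) = 7/2 + t (u(t) = -7*¼*(-2) + t = -7/4*(-2) + t = 7/2 + t)
17196/u(-142) + 49047/c = 17196/(7/2 - 142) + 49047/(-4746/1481) = 17196/(-277/2) + 49047*(-1481/4746) = 17196*(-2/277) - 24212869/1582 = -34392/277 - 24212869/1582 = -6761372857/438214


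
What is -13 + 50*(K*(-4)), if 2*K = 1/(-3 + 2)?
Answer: 87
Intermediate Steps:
K = -½ (K = 1/(2*(-3 + 2)) = (½)/(-1) = (½)*(-1) = -½ ≈ -0.50000)
-13 + 50*(K*(-4)) = -13 + 50*(-½*(-4)) = -13 + 50*2 = -13 + 100 = 87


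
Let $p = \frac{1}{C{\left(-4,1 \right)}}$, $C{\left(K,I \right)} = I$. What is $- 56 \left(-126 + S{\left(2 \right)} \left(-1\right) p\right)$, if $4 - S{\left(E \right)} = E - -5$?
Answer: $6888$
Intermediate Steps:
$S{\left(E \right)} = -1 - E$ ($S{\left(E \right)} = 4 - \left(E - -5\right) = 4 - \left(E + 5\right) = 4 - \left(5 + E\right) = -1 - E$)
$p = 1$ ($p = 1^{-1} = 1$)
$- 56 \left(-126 + S{\left(2 \right)} \left(-1\right) p\right) = - 56 \left(-126 + \left(-1 - 2\right) \left(-1\right) 1\right) = - 56 \left(-126 + \left(-3\right) \left(-1\right) 1\right) = - 56 \left(-126 + 3 \cdot 1\right) = - 56 \left(-126 + 3\right) = \left(-56\right) \left(-123\right) = 6888$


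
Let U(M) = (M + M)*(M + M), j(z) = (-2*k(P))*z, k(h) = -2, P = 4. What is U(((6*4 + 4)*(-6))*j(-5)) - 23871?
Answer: 45134529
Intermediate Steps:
j(z) = 4*z (j(z) = (-2*(-2))*z = 4*z)
U(M) = 4*M² (U(M) = (2*M)*(2*M) = 4*M²)
U(((6*4 + 4)*(-6))*j(-5)) - 23871 = 4*(((6*4 + 4)*(-6))*(4*(-5)))² - 23871 = 4*(((24 + 4)*(-6))*(-20))² - 23871 = 4*((28*(-6))*(-20))² - 23871 = 4*(-168*(-20))² - 23871 = 4*3360² - 23871 = 4*11289600 - 23871 = 45158400 - 23871 = 45134529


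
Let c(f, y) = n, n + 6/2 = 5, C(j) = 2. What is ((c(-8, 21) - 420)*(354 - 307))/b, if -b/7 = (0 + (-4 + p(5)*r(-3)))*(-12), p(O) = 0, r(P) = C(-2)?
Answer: 9823/168 ≈ 58.470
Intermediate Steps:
r(P) = 2
n = 2 (n = -3 + 5 = 2)
c(f, y) = 2
b = -336 (b = -7*(0 + (-4 + 0*2))*(-12) = -7*(0 + (-4 + 0))*(-12) = -7*(0 - 4)*(-12) = -(-28)*(-12) = -7*48 = -336)
((c(-8, 21) - 420)*(354 - 307))/b = ((2 - 420)*(354 - 307))/(-336) = -418*47*(-1/336) = -19646*(-1/336) = 9823/168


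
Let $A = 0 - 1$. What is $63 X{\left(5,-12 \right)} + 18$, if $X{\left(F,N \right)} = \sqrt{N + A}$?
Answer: $18 + 63 i \sqrt{13} \approx 18.0 + 227.15 i$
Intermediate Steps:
$A = -1$ ($A = 0 - 1 = -1$)
$X{\left(F,N \right)} = \sqrt{-1 + N}$ ($X{\left(F,N \right)} = \sqrt{N - 1} = \sqrt{-1 + N}$)
$63 X{\left(5,-12 \right)} + 18 = 63 \sqrt{-1 - 12} + 18 = 63 \sqrt{-13} + 18 = 63 i \sqrt{13} + 18 = 18 + 63 i \sqrt{13}$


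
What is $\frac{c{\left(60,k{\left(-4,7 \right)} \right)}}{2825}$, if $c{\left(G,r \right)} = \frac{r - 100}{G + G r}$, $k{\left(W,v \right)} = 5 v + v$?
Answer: $- \frac{29}{3644250} \approx -7.9577 \cdot 10^{-6}$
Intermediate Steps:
$k{\left(W,v \right)} = 6 v$
$c{\left(G,r \right)} = \frac{-100 + r}{G + G r}$
$\frac{c{\left(60,k{\left(-4,7 \right)} \right)}}{2825} = \frac{\frac{1}{60} \frac{1}{1 + 6 \cdot 7} \left(-100 + 6 \cdot 7\right)}{2825} = \frac{-100 + 42}{60 \left(1 + 42\right)} \frac{1}{2825} = \frac{1}{60} \cdot \frac{1}{43} \left(-58\right) \frac{1}{2825} = \left(- \frac{29}{1290}\right) \frac{1}{2825} = - \frac{29}{3644250}$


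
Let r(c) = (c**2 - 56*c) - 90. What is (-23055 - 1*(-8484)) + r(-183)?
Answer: 29076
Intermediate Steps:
r(c) = -90 + c**2 - 56*c
(-23055 - 1*(-8484)) + r(-183) = (-23055 - 1*(-8484)) + (-90 + (-183)**2 - 56*(-183)) = (-23055 + 8484) + (-90 + 33489 + 10248) = -14571 + 43647 = 29076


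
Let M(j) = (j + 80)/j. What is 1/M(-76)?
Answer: -19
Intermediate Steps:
M(j) = (80 + j)/j
1/M(-76) = 1/((80 - 76)/(-76)) = 1/(-1/76*4) = 1/(-1/19) = -19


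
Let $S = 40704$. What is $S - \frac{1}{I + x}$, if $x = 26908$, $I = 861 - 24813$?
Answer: $\frac{120321023}{2956} \approx 40704.0$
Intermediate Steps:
$I = -23952$ ($I = 861 - 24813 = -23952$)
$S - \frac{1}{I + x} = 40704 - \frac{1}{-23952 + 26908} = 40704 - \frac{1}{2956} = \frac{120321023}{2956}$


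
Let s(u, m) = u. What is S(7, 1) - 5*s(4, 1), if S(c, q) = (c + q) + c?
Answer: -5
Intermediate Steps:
S(c, q) = q + 2*c
S(7, 1) - 5*s(4, 1) = (1 + 2*7) - 5*4 = (1 + 14) - 20 = 15 - 20 = -5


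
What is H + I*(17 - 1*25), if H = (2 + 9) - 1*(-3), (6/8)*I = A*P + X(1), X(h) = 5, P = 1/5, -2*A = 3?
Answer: -542/15 ≈ -36.133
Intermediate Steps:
A = -3/2 (A = -½*3 = -3/2 ≈ -1.5000)
P = ⅕ ≈ 0.20000
I = 94/15 (I = 4*(-3/2*⅕ + 5)/3 = 4*(-3/10 + 5)/3 = (4/3)*(47/10) = 94/15 ≈ 6.2667)
H = 14 (H = 11 + 3 = 14)
H + I*(17 - 1*25) = 14 + 94*(17 - 1*25)/15 = 14 + 94*(17 - 25)/15 = 14 + (94/15)*(-8) = 14 - 752/15 = -542/15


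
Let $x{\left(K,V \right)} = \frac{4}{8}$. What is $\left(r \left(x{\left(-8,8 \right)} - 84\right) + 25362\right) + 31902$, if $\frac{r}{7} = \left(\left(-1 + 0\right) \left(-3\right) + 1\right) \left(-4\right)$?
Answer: $66616$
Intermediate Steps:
$x{\left(K,V \right)} = \frac{1}{2}$ ($x{\left(K,V \right)} = 4 \cdot \frac{1}{8} = \frac{1}{2}$)
$r = -112$ ($r = 7 \left(\left(-1 + 0\right) \left(-3\right) + 1\right) \left(-4\right) = 7 \left(\left(-1\right) \left(-3\right) + 1\right) \left(-4\right) = 7 \left(3 + 1\right) \left(-4\right) = 7 \cdot 4 \left(-4\right) = 7 \left(-16\right) = -112$)
$\left(r \left(x{\left(-8,8 \right)} - 84\right) + 25362\right) + 31902 = \left(- 112 \left(\frac{1}{2} - 84\right) + 25362\right) + 31902 = \left(\left(-112\right) \left(- \frac{167}{2}\right) + 25362\right) + 31902 = \left(9352 + 25362\right) + 31902 = 34714 + 31902 = 66616$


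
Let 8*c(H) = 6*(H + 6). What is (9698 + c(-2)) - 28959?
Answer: -19258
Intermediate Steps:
c(H) = 9/2 + 3*H/4 (c(H) = (6*(H + 6))/8 = (6*(6 + H))/8 = (36 + 6*H)/8 = 9/2 + 3*H/4)
(9698 + c(-2)) - 28959 = (9698 + (9/2 + (¾)*(-2))) - 28959 = (9698 + (9/2 - 3/2)) - 28959 = (9698 + 3) - 28959 = 9701 - 28959 = -19258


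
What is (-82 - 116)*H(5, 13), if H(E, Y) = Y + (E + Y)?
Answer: -6138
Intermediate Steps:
H(E, Y) = E + 2*Y
(-82 - 116)*H(5, 13) = (-82 - 116)*(5 + 2*13) = -198*(5 + 26) = -198*31 = -6138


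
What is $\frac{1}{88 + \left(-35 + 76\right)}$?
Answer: $\frac{1}{129} \approx 0.0077519$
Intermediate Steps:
$\frac{1}{88 + \left(-35 + 76\right)} = \frac{1}{88 + 41} = \frac{1}{129}$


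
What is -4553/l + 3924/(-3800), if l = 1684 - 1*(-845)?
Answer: -6806299/2402550 ≈ -2.8329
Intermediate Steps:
l = 2529 (l = 1684 + 845 = 2529)
-4553/l + 3924/(-3800) = -4553/2529 + 3924/(-3800) = -4553*1/2529 + 3924*(-1/3800) = -4553/2529 - 981/950 = -6806299/2402550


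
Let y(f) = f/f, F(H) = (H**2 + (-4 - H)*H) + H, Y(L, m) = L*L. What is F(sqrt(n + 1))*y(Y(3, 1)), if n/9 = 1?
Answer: -3*sqrt(10) ≈ -9.4868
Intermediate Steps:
n = 9 (n = 9*1 = 9)
Y(L, m) = L**2
F(H) = H + H**2 + H*(-4 - H) (F(H) = (H**2 + H*(-4 - H)) + H = H + H**2 + H*(-4 - H))
y(f) = 1
F(sqrt(n + 1))*y(Y(3, 1)) = -3*sqrt(9 + 1)*1 = -3*sqrt(10)*1 = -3*sqrt(10)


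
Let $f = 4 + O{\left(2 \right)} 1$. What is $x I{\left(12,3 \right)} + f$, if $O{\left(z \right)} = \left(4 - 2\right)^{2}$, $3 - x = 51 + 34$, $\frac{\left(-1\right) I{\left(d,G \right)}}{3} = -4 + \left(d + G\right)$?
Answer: $2714$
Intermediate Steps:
$I{\left(d,G \right)} = 12 - 3 G - 3 d$ ($I{\left(d,G \right)} = - 3 \left(-4 + \left(d + G\right)\right) = - 3 \left(-4 + \left(G + d\right)\right) = - 3 \left(-4 + G + d\right) = 12 - 3 G - 3 d$)
$x = -82$ ($x = 3 - \left(51 + 34\right) = 3 - 85 = -82$)
$O{\left(z \right)} = 4$ ($O{\left(z \right)} = 2^{2} = 4$)
$f = 8$ ($f = 4 + 4 \cdot 1 = 4 + 4 = 8$)
$x I{\left(12,3 \right)} + f = - 82 \left(12 - 9 - 36\right) + 8 = \left(-82\right) \left(-33\right) + 8 = 2706 + 8 = 2714$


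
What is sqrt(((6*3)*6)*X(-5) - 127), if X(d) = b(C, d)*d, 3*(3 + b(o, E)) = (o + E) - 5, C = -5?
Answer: sqrt(4193) ≈ 64.753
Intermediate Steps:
b(o, E) = -14/3 + E/3 + o/3 (b(o, E) = -3 + ((o + E) - 5)/3 = -3 + ((E + o) - 5)/3 = -3 + (-5 + E + o)/3 = -3 + (-5/3 + E/3 + o/3) = -14/3 + E/3 + o/3)
X(d) = d*(-19/3 + d/3) (X(d) = (-14/3 + d/3 + (1/3)*(-5))*d = (-14/3 + d/3 - 5/3)*d = (-19/3 + d/3)*d = d*(-19/3 + d/3))
sqrt(((6*3)*6)*X(-5) - 127) = sqrt(((6*3)*6)*((1/3)*(-5)*(-19 - 5)) - 127) = sqrt((18*6)*((1/3)*(-5)*(-24)) - 127) = sqrt(108*40 - 127) = sqrt(4320 - 127) = sqrt(4193)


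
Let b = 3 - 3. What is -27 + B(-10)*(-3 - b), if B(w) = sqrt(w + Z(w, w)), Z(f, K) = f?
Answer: -27 - 6*I*sqrt(5) ≈ -27.0 - 13.416*I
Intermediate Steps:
b = 0
B(w) = sqrt(2)*sqrt(w) (B(w) = sqrt(w + w) = sqrt(2*w) = sqrt(2)*sqrt(w))
-27 + B(-10)*(-3 - b) = -27 + (sqrt(2)*sqrt(-10))*(-3 - 1*0) = -27 + (sqrt(2)*(I*sqrt(10)))*(-3 + 0) = -27 + (2*I*sqrt(5))*(-3) = -27 - 6*I*sqrt(5)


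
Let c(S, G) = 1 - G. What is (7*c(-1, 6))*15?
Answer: -525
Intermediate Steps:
(7*c(-1, 6))*15 = (7*(1 - 1*6))*15 = (7*(1 - 6))*15 = (7*(-5))*15 = -35*15 = -525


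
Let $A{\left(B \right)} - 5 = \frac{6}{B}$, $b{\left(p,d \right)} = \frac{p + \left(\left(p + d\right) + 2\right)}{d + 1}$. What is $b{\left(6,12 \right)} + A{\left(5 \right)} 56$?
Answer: $\frac{1746}{5} \approx 349.2$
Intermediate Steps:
$b{\left(p,d \right)} = \frac{2 + d + 2 p}{1 + d}$ ($b{\left(p,d \right)} = \frac{p + \left(\left(d + p\right) + 2\right)}{1 + d} = \frac{p + \left(2 + d + p\right)}{1 + d} = \frac{2 + d + 2 p}{1 + d}$)
$A{\left(B \right)} = 5 + \frac{6}{B}$
$b{\left(6,12 \right)} + A{\left(5 \right)} 56 = \frac{2 + 12 + 2 \cdot 6}{1 + 12} + \left(5 + \frac{6}{5}\right) 56 = \frac{2 + 12 + 12}{13} + \left(5 + 6 \cdot \frac{1}{5}\right) 56 = \frac{1}{13} \cdot 26 + \left(5 + \frac{6}{5}\right) 56 = 2 + \frac{31}{5} \cdot 56 = 2 + \frac{1736}{5} = \frac{1746}{5}$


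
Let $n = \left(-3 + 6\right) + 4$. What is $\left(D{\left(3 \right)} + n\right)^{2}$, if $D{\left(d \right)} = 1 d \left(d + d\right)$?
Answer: $625$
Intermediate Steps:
$D{\left(d \right)} = 2 d^{2}$ ($D{\left(d \right)} = d 2 d = 2 d^{2}$)
$n = 7$ ($n = 3 + 4 = 7$)
$\left(D{\left(3 \right)} + n\right)^{2} = \left(2 \cdot 3^{2} + 7\right)^{2} = \left(2 \cdot 9 + 7\right)^{2} = \left(18 + 7\right)^{2} = 25^{2} = 625$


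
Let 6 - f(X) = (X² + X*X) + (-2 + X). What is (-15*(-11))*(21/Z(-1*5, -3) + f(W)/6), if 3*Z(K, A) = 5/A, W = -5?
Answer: -14509/2 ≈ -7254.5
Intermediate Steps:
f(X) = 8 - X - 2*X² (f(X) = 6 - ((X² + X*X) + (-2 + X)) = 6 - ((X² + X²) + (-2 + X)) = 6 - (2*X² + (-2 + X)) = 6 - (-2 + X + 2*X²) = 6 + (2 - X - 2*X²) = 8 - X - 2*X²)
Z(K, A) = 5/(3*A) (Z(K, A) = (5/A)/3 = 5/(3*A))
(-15*(-11))*(21/Z(-1*5, -3) + f(W)/6) = (-15*(-11))*(21/(((5/3)/(-3))) + (8 - 1*(-5) - 2*(-5)²)/6) = 165*(21/(((5/3)*(-⅓))) + (8 + 5 - 2*25)*(⅙)) = 165*(21/(-5/9) + (8 + 5 - 50)*(⅙)) = 165*(21*(-9/5) - 37*⅙) = 165*(-189/5 - 37/6) = 165*(-1319/30) = -14509/2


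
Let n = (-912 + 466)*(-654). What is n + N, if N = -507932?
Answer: -216248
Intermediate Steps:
n = 291684 (n = -446*(-654) = 291684)
n + N = 291684 - 507932 = -216248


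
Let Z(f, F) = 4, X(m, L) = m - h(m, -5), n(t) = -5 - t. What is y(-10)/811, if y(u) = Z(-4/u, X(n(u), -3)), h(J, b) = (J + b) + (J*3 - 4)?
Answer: 4/811 ≈ 0.0049322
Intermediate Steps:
h(J, b) = -4 + b + 4*J (h(J, b) = (J + b) + (3*J - 4) = (J + b) + (-4 + 3*J) = -4 + b + 4*J)
X(m, L) = 9 - 3*m (X(m, L) = m - (-4 - 5 + 4*m) = m - (-9 + 4*m) = m + (9 - 4*m) = 9 - 3*m)
y(u) = 4
y(-10)/811 = 4/811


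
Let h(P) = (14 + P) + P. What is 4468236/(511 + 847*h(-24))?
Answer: -1489412/9429 ≈ -157.96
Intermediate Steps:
h(P) = 14 + 2*P
4468236/(511 + 847*h(-24)) = 4468236/(511 + 847*(14 + 2*(-24))) = 4468236/(511 + 847*(14 - 48)) = 4468236/(511 + 847*(-34)) = 4468236/(511 - 28798) = 4468236/(-28287) = 4468236*(-1/28287) = -1489412/9429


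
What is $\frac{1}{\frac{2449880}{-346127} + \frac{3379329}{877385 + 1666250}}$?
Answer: $- \frac{880420751645}{5061923505017} \approx -0.17393$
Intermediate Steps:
$\frac{1}{\frac{2449880}{-346127} + \frac{3379329}{877385 + 1666250}} = \frac{1}{2449880 \left(- \frac{1}{346127}\right) + \frac{3379329}{2543635}} = \frac{1}{- \frac{2449880}{346127} + 3379329 \cdot \frac{1}{2543635}} = \frac{1}{- \frac{2449880}{346127} + \frac{3379329}{2543635}} = \frac{1}{- \frac{5061923505017}{880420751645}} = - \frac{880420751645}{5061923505017}$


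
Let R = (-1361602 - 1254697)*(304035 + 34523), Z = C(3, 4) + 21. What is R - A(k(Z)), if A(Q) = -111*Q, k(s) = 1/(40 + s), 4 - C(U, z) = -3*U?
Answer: -1771537913681/2 ≈ -8.8577e+11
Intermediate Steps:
C(U, z) = 4 + 3*U (C(U, z) = 4 - (-3)*U = 4 + 3*U)
Z = 34 (Z = (4 + 3*3) + 21 = (4 + 9) + 21 = 13 + 21 = 34)
R = -885768956842 (R = -2616299*338558 = -885768956842)
R - A(k(Z)) = -885768956842 - (-111)/(40 + 34) = -885768956842 - (-111)/74 = -885768956842 - 1*(-3/2) = -885768956842 + 3/2 = -1771537913681/2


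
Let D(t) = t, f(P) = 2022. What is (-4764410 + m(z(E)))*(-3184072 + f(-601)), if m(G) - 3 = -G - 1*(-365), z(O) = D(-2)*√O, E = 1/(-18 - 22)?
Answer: 15159419846100 - 318205*I*√10 ≈ 1.5159e+13 - 1.0063e+6*I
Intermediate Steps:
E = -1/40 (E = 1/(-40) = -1/40 ≈ -0.025000)
z(O) = -2*√O
m(G) = 368 - G (m(G) = 3 + (-G - 1*(-365)) = 3 + (-G + 365) = 3 + (365 - G) = 368 - G)
(-4764410 + m(z(E)))*(-3184072 + f(-601)) = (-4764410 + (368 - (-2)*√(-1/40)))*(-3184072 + 2022) = (-4764410 + (368 - (-2)*I*√10/20))*(-3182050) = (-4764410 + (368 - (-1)*I*√10/10))*(-3182050) = (-4764410 + (368 + I*√10/10))*(-3182050) = (-4764042 + I*√10/10)*(-3182050) = 15159419846100 - 318205*I*√10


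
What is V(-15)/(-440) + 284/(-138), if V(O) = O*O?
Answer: -15601/6072 ≈ -2.5693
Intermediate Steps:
V(O) = O²
V(-15)/(-440) + 284/(-138) = (-15)²/(-440) + 284/(-138) = 225*(-1/440) + 284*(-1/138) = -45/88 - 142/69 = -15601/6072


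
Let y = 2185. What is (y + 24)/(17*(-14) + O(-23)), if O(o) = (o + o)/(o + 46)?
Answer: -2209/240 ≈ -9.2042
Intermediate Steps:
O(o) = 2*o/(46 + o) (O(o) = (2*o)/(46 + o) = 2*o/(46 + o))
(y + 24)/(17*(-14) + O(-23)) = (2185 + 24)/(17*(-14) + 2*(-23)/(46 - 23)) = 2209/(-238 + 2*(-23)/23) = 2209/(-238 + 2*(-23)*(1/23)) = 2209/(-238 - 2) = 2209/(-240) = 2209*(-1/240) = -2209/240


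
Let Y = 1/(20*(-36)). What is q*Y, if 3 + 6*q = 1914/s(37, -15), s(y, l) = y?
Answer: -601/53280 ≈ -0.011280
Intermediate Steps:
q = 601/74 (q = -½ + (1914/37)/6 = -½ + (1914*(1/37))/6 = -½ + (⅙)*(1914/37) = -½ + 319/37 = 601/74 ≈ 8.1216)
Y = -1/720 (Y = (1/20)*(-1/36) = -1/720 ≈ -0.0013889)
q*Y = (601/74)*(-1/720) = -601/53280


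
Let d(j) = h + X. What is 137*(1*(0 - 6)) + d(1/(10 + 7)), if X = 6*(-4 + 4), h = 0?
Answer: -822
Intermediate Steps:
X = 0 (X = 6*0 = 0)
d(j) = 0 (d(j) = 0 + 0 = 0)
137*(1*(0 - 6)) + d(1/(10 + 7)) = 137*(1*(0 - 6)) + 0 = 137*(1*(-6)) + 0 = 137*(-6) + 0 = -822 + 0 = -822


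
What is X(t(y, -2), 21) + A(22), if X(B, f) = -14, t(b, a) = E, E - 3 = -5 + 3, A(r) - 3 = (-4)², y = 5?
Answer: 5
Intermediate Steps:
A(r) = 19 (A(r) = 3 + (-4)² = 3 + 16 = 19)
E = 1 (E = 3 + (-5 + 3) = 3 - 2 = 1)
t(b, a) = 1
X(t(y, -2), 21) + A(22) = -14 + 19 = 5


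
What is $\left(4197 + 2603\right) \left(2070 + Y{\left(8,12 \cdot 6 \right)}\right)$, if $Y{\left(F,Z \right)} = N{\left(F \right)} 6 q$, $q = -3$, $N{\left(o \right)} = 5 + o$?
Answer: $12484800$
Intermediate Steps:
$Y{\left(F,Z \right)} = -90 - 18 F$ ($Y{\left(F,Z \right)} = \left(5 + F\right) 6 \left(-3\right) = \left(30 + 6 F\right) \left(-3\right) = -90 - 18 F$)
$\left(4197 + 2603\right) \left(2070 + Y{\left(8,12 \cdot 6 \right)}\right) = \left(4197 + 2603\right) \left(2070 - 234\right) = 6800 \left(2070 - 234\right) = 6800 \cdot 1836 = 12484800$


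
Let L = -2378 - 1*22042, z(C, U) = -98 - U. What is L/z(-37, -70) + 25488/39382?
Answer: 17186109/19691 ≈ 872.79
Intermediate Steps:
L = -24420 (L = -2378 - 22042 = -24420)
L/z(-37, -70) + 25488/39382 = -24420/(-98 - 1*(-70)) + 25488/39382 = -24420/(-98 + 70) + 25488*(1/39382) = -24420/(-28) + 12744/19691 = -24420*(-1/28) + 12744/19691 = 6105/7 + 12744/19691 = 17186109/19691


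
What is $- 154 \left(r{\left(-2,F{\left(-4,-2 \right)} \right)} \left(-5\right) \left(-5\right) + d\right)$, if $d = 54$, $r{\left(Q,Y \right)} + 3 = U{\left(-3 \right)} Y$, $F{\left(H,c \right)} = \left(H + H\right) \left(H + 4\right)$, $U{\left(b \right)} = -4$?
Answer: $3234$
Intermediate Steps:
$F{\left(H,c \right)} = 2 H \left(4 + H\right)$
$r{\left(Q,Y \right)} = -3 - 4 Y$
$- 154 \left(r{\left(-2,F{\left(-4,-2 \right)} \right)} \left(-5\right) \left(-5\right) + d\right) = - 154 \left(\left(-3 - 4 \cdot 2 \left(-4\right) \left(4 - 4\right)\right) \left(-5\right) \left(-5\right) + 54\right) = - 154 \left(\left(-3 - 4 \cdot 2 \left(-4\right) 0\right) \left(-5\right) \left(-5\right) + 54\right) = - 154 \left(\left(-3 - 0\right) \left(-5\right) \left(-5\right) + 54\right) = - 154 \left(\left(-3 + 0\right) \left(-5\right) \left(-5\right) + 54\right) = - 154 \left(\left(-3\right) \left(-5\right) \left(-5\right) + 54\right) = - 154 \left(15 \left(-5\right) + 54\right) = - 154 \left(-75 + 54\right) = \left(-154\right) \left(-21\right) = 3234$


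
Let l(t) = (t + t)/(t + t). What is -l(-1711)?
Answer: -1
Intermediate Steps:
l(t) = 1 (l(t) = (2*t)/((2*t)) = (2*t)*(1/(2*t)) = 1)
-l(-1711) = -1*1 = -1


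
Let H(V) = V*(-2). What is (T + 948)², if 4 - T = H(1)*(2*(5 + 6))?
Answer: 992016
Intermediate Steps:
H(V) = -2*V
T = 48 (T = 4 - (-2*1)*2*(5 + 6) = 4 - (-2)*2*11 = 4 - (-2)*22 = 4 - 1*(-44) = 4 + 44 = 48)
(T + 948)² = (48 + 948)² = 996² = 992016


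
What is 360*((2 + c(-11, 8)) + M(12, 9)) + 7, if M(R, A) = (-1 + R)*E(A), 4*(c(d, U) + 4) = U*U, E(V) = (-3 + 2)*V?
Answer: -30593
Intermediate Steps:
E(V) = -V
c(d, U) = -4 + U²/4 (c(d, U) = -4 + (U*U)/4 = -4 + U²/4)
M(R, A) = -A*(-1 + R) (M(R, A) = (-1 + R)*(-A) = -A*(-1 + R))
360*((2 + c(-11, 8)) + M(12, 9)) + 7 = 360*((2 + (-4 + (¼)*8²)) + 9*(1 - 1*12)) + 7 = 360*((2 + (-4 + (¼)*64)) + 9*(1 - 12)) + 7 = 360*((2 + (-4 + 16)) + 9*(-11)) + 7 = 360*((2 + 12) - 99) + 7 = 360*(14 - 99) + 7 = 360*(-85) + 7 = -30600 + 7 = -30593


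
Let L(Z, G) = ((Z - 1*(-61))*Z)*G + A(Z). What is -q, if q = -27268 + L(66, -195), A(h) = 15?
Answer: 1661743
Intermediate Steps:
L(Z, G) = 15 + G*Z*(61 + Z) (L(Z, G) = ((Z - 1*(-61))*Z)*G + 15 = ((Z + 61)*Z)*G + 15 = ((61 + Z)*Z)*G + 15 = (Z*(61 + Z))*G + 15 = G*Z*(61 + Z) + 15 = 15 + G*Z*(61 + Z))
q = -1661743 (q = -27268 + (15 - 195*66² + 61*(-195)*66) = -27268 + (15 - 195*4356 - 785070) = -27268 + (15 - 849420 - 785070) = -27268 - 1634475 = -1661743)
-q = -1*(-1661743) = 1661743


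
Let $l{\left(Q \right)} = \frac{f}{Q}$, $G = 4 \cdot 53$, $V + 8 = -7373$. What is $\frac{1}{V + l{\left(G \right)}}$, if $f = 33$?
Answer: $- \frac{212}{1564739} \approx -0.00013549$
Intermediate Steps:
$V = -7381$ ($V = -8 - 7373 = -7381$)
$G = 212$
$l{\left(Q \right)} = \frac{33}{Q}$
$\frac{1}{V + l{\left(G \right)}} = \frac{1}{-7381 + \frac{33}{212}} = \frac{1}{- \frac{1564739}{212}} = - \frac{212}{1564739}$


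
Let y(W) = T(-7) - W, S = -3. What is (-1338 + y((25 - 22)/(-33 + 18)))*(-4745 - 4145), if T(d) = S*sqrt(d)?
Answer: 11893042 + 26670*I*sqrt(7) ≈ 1.1893e+7 + 70562.0*I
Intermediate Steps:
T(d) = -3*sqrt(d)
y(W) = -W - 3*I*sqrt(7) (y(W) = -3*I*sqrt(7) - W = -W - 3*I*sqrt(7))
(-1338 + y((25 - 22)/(-33 + 18)))*(-4745 - 4145) = (-1338 + (-(25 - 22)/(-33 + 18) - 3*I*sqrt(7)))*(-4745 - 4145) = (-1338 + (-3/(-15) - 3*I*sqrt(7)))*(-8890) = (-1338 + (-3*(-1)/15 - 3*I*sqrt(7)))*(-8890) = (-1338 + (-1*(-1/5) - 3*I*sqrt(7)))*(-8890) = (-1338 + (1/5 - 3*I*sqrt(7)))*(-8890) = (-6689/5 - 3*I*sqrt(7))*(-8890) = 11893042 + 26670*I*sqrt(7)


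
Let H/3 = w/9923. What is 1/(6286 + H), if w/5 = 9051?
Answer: 9923/62511743 ≈ 0.00015874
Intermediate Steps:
w = 45255 (w = 5*9051 = 45255)
H = 135765/9923 (H = 3*(45255/9923) = 135765/9923 ≈ 13.682)
1/(6286 + H) = 1/(6286 + 135765/9923) = 1/(62511743/9923) = 9923/62511743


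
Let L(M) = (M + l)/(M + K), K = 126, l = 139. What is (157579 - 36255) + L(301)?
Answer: 51805788/427 ≈ 1.2133e+5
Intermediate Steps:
L(M) = (139 + M)/(126 + M) (L(M) = (M + 139)/(M + 126) = (139 + M)/(126 + M))
(157579 - 36255) + L(301) = (157579 - 36255) + (139 + 301)/(126 + 301) = 121324 + 440/427 = 51805788/427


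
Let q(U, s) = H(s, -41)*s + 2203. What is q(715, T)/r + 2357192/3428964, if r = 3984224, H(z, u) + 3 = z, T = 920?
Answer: 3072986533915/3415440165984 ≈ 0.89973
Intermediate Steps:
H(z, u) = -3 + z
q(U, s) = 2203 + s*(-3 + s) (q(U, s) = (-3 + s)*s + 2203 = s*(-3 + s) + 2203 = 2203 + s*(-3 + s))
q(715, T)/r + 2357192/3428964 = (2203 + 920*(-3 + 920))/3984224 + 2357192/3428964 = (2203 + 920*917)*(1/3984224) + 2357192*(1/3428964) = (2203 + 843640)*(1/3984224) + 589298/857241 = 845843*(1/3984224) + 589298/857241 = 845843/3984224 + 589298/857241 = 3072986533915/3415440165984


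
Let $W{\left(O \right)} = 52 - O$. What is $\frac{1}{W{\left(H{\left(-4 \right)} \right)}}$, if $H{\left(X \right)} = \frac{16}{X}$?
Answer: $\frac{1}{56} \approx 0.017857$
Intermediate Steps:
$\frac{1}{W{\left(H{\left(-4 \right)} \right)}} = \frac{1}{52 - \frac{16}{-4}} = \frac{1}{52 - 16 \left(- \frac{1}{4}\right)} = \frac{1}{52 - -4} = \frac{1}{52 + 4} = \frac{1}{56}$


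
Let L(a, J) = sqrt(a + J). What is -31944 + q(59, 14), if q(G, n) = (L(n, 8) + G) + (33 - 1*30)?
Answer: -31882 + sqrt(22) ≈ -31877.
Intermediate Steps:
L(a, J) = sqrt(J + a)
q(G, n) = 3 + G + sqrt(8 + n) (q(G, n) = (sqrt(8 + n) + G) + (33 - 1*30) = (G + sqrt(8 + n)) + (33 - 30) = (G + sqrt(8 + n)) + 3 = 3 + G + sqrt(8 + n))
-31944 + q(59, 14) = -31944 + (3 + 59 + sqrt(8 + 14)) = -31944 + (3 + 59 + sqrt(22)) = -31944 + (62 + sqrt(22)) = -31882 + sqrt(22)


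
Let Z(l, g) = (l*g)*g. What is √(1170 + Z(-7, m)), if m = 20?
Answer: I*√1630 ≈ 40.373*I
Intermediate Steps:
Z(l, g) = l*g² (Z(l, g) = (g*l)*g = l*g²)
√(1170 + Z(-7, m)) = √(1170 - 7*20²) = √(1170 - 7*400) = √(1170 - 2800) = √(-1630) = I*√1630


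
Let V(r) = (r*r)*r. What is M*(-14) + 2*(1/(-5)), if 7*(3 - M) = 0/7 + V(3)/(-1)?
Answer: -482/5 ≈ -96.400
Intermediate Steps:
V(r) = r**3 (V(r) = r**2*r = r**3)
M = 48/7 (M = 3 - (0/7 + 3**3/(-1))/7 = 3 - (0*(1/7) + 27*(-1))/7 = 3 - (0 - 27)/7 = 3 - 1/7*(-27) = 3 + 27/7 = 48/7 ≈ 6.8571)
M*(-14) + 2*(1/(-5)) = (48/7)*(-14) + 2*(1/(-5)) = -96 + 2*(1*(-1/5)) = -96 + 2*(-1/5) = -96 - 2/5 = -482/5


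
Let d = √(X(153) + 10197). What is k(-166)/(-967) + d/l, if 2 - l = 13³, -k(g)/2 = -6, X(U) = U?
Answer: -12/967 - 3*√46/439 ≈ -0.058758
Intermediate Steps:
k(g) = 12 (k(g) = -2*(-6) = 12)
l = -2195 (l = 2 - 1*13³ = 2 - 1*2197 = 2 - 2197 = -2195)
d = 15*√46 (d = √(153 + 10197) = √10350 = 15*√46 ≈ 101.73)
k(-166)/(-967) + d/l = 12/(-967) + (15*√46)/(-2195) = 12*(-1/967) + (15*√46)*(-1/2195) = -12/967 - 3*√46/439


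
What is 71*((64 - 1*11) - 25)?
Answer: 1988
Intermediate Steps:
71*((64 - 1*11) - 25) = 71*((64 - 11) - 25) = 71*(53 - 25) = 71*28 = 1988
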